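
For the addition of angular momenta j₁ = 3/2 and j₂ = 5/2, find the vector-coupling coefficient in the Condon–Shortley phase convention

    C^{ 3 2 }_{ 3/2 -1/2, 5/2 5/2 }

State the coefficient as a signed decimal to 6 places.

triangle: 1!×2!×4!/8! = 48/40320
(j±m)!: 1!×2!×5!×0!×5!×1! = 28800
prefactor² = (2J+1)×Δ×N² = 240
  k=1: −1/(1!×0!×1!×4!×1!×0!) = -1/24
Σ = -1/24  ⇒  CG² = 240×(-1/24)² = 5/12
CG = −√(5/12) = -0.645497

−√(5/12) ≈ -0.645497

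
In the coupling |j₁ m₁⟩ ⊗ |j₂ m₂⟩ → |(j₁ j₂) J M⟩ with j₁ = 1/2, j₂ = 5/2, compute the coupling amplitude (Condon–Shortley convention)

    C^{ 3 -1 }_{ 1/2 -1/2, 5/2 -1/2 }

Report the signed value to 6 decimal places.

triangle: 0!·1!·5!/7! = 120/5040
(j±m)!: 0!·1!·2!·3!·2!·4! = 576
prefactor² = (2J+1)·Δ·N² = 96
  k=0: +1/(0!·0!·1!·2!·0!·3!) = 1/12
Σ = 1/12  ⇒  CG² = 96·1/12² = 2/3
CG = +√(2/3) = +0.816497

+0.816497  (= +√(2/3))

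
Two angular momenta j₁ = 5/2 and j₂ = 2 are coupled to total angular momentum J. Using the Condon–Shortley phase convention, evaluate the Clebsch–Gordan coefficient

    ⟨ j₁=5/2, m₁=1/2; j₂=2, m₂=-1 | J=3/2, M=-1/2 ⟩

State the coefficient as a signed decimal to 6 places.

-0.487950  (= −√(5/21))

√[4·3!2!1!/7! · 3!2!1!3!1!2!] = √(48/35)
  +(−1)^0/∏(0,3,2,1,0,0)! = 1/12  (running 1/12)
  +(−1)^1/∏(1,2,1,0,1,1)! = -1/2  (running -5/12)
⟨..|..⟩ = √(48/35)·(-5/12) = -0.487950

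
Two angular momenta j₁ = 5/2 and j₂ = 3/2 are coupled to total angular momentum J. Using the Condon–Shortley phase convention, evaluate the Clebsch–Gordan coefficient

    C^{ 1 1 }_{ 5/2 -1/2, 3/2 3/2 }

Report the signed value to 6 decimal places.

-0.223607

√[3·3!2!0!/6! · 2!3!3!0!2!0!] = √(36/5)
  +(−1)^3/∏(3,0,0,0,2,0)! = -1/12  (running -1/12)
⟨..|..⟩ = √(36/5)·(-1/12) = -0.223607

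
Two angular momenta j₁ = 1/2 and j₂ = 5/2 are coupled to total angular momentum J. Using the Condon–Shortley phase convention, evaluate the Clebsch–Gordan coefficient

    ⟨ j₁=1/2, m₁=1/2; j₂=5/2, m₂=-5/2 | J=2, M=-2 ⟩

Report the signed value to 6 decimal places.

+√(5/6) ≈ +0.912871

triangle: 1!·0!·4!/6! = 24/720
(j±m)!: 1!·0!·0!·5!·0!·4! = 2880
prefactor² = (2J+1)·Δ·N² = 480
  k=0: +1/(0!·1!·0!·0!·0!·4!) = 1/24
Σ = 1/24  ⇒  CG² = 480·1/24² = 5/6
CG = +√(5/6) = +0.912871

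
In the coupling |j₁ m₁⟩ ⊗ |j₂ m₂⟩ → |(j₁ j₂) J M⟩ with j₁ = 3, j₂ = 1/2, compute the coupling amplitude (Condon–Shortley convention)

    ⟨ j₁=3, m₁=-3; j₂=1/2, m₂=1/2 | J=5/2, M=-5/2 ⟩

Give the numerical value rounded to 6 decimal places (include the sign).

-0.925820

√[6·1!5!0!/7! · 0!6!1!0!0!5!] = √(86400/7)
  +(−1)^1/∏(1,0,5,0,0,0)! = -1/120  (running -1/120)
⟨..|..⟩ = √(86400/7)·(-1/120) = -0.925820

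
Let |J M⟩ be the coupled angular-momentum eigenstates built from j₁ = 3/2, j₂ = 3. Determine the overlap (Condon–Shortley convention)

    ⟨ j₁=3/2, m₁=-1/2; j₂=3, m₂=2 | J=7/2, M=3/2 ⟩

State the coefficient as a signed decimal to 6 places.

-0.654654  (= −√(3/7))

√[8·1!2!5!/9! · 1!2!5!1!5!2!] = √(6400/21)
  +(−1)^0/∏(0,1,2,5,0,0)! = 1/240  (running 1/240)
  +(−1)^1/∏(1,0,1,4,1,1)! = -1/24  (running -3/80)
⟨..|..⟩ = √(6400/21)·(-3/80) = -0.654654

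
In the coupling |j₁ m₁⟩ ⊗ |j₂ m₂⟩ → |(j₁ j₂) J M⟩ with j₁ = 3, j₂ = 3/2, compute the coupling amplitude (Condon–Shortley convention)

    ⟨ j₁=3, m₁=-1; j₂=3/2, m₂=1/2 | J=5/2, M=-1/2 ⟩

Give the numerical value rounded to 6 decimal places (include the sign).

−√(1/70) = -0.119523

√[6·2!4!1!/8! · 2!4!2!1!2!3!] = √(288/35)
  +(−1)^1/∏(1,1,3,1,1,0)! = -1/6  (running -1/6)
  +(−1)^2/∏(2,0,2,0,2,1)! = 1/8  (running -1/24)
⟨..|..⟩ = √(288/35)·(-1/24) = -0.119523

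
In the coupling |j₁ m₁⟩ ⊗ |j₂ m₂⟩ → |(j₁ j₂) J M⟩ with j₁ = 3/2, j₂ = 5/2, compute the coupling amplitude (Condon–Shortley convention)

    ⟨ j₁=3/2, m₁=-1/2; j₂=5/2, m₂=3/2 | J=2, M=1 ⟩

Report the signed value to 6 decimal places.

+√(1/42) ≈ +0.154303

triangle: 2!*1!*3!/7! = 12/5040
(j±m)!: 1!*2!*4!*1!*3!*1! = 288
prefactor² = (2J+1)*Δ*N² = 24/7
  k=1: −1/(1!*1!*1!*3!*0!*0!) = -1/6
  k=2: +1/(2!*0!*0!*2!*1!*1!) = 1/4
Σ = 1/12  ⇒  CG² = 24/7*1/12² = 1/42
CG = +√(1/42) = +0.154303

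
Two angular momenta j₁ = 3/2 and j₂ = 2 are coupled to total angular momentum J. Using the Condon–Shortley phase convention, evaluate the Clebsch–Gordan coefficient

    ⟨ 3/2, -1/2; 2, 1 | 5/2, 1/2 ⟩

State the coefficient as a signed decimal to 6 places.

-0.597614  (= −√(5/14))

√[6·1!2!3!/7! · 1!2!3!1!3!2!] = √(72/35)
  +(−1)^0/∏(0,1,2,3,0,0)! = 1/12  (running 1/12)
  +(−1)^1/∏(1,0,1,2,1,1)! = -1/2  (running -5/12)
⟨..|..⟩ = √(72/35)·(-5/12) = -0.597614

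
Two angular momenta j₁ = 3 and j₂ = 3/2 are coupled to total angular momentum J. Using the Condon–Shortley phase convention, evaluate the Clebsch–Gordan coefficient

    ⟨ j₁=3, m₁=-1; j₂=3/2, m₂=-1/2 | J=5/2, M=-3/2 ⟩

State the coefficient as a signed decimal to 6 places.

j₁+j₂−J=2  J+j₁−j₂=4  J−j₁+j₂=1  j₁+j₂+J+1=8
(j₁±m₁, j₂±m₂, J±M) = (2,4,1,2,1,4)
P² = 576/35
sum k=0..1:
  [0] +1/48 = 1/48
  [1] −1/6 = -1/6
S = -7/48
C² = P²·S² = 7/20 ; C = -0.591608

−√(7/20) ≈ -0.591608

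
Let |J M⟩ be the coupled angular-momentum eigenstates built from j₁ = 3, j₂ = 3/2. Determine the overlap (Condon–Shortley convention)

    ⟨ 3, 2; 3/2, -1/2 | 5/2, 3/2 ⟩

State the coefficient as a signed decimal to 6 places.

√[6·2!4!1!/8! · 5!1!1!2!4!1!] = √(288/7)
  +(−1)^0/∏(0,2,1,1,3,0)! = 1/12  (running 1/12)
  +(−1)^1/∏(1,1,0,0,4,1)! = -1/24  (running 1/24)
⟨..|..⟩ = √(288/7)·(1/24) = +0.267261

+√(1/14) ≈ +0.267261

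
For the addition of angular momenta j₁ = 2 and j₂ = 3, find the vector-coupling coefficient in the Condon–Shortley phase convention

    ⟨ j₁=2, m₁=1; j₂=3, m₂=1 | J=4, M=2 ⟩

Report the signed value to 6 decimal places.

triangle: 1!·3!·5!/10! = 720/3628800
(j±m)!: 3!·1!·4!·2!·6!·2! = 414720
prefactor² = (2J+1)·Δ·N² = 5184/7
  k=0: +1/(0!·1!·1!·4!·2!·1!) = 1/48
  k=1: −1/(1!·0!·0!·3!·3!·2!) = -1/72
Σ = 1/144  ⇒  CG² = 5184/7·1/144² = 1/28
CG = +√(1/28) = +0.188982

+0.188982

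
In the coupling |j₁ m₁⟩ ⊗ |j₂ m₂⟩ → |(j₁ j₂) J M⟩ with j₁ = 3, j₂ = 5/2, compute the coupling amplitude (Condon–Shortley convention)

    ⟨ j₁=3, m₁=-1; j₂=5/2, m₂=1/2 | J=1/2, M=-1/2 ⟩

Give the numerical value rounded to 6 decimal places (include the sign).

−√(4/21) = -0.436436

j₁+j₂−J=5  J+j₁−j₂=1  J−j₁+j₂=0  j₁+j₂+J+1=7
(j₁±m₁, j₂±m₂, J±M) = (2,4,3,2,0,1)
P² = 192/7
sum k=3..3:
  [3] −1/12 = -1/12
S = -1/12
C² = P²·S² = 4/21 ; C = -0.436436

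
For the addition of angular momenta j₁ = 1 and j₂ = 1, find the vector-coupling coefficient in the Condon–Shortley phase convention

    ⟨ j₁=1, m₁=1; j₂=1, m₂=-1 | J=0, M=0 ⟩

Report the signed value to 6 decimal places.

+0.577350

√[1·2!0!0!/3! · 2!0!0!2!0!0!] = √(4/3)
  +(−1)^0/∏(0,2,0,0,0,0)! = 1/2  (running 1/2)
⟨..|..⟩ = √(4/3)·(1/2) = +0.577350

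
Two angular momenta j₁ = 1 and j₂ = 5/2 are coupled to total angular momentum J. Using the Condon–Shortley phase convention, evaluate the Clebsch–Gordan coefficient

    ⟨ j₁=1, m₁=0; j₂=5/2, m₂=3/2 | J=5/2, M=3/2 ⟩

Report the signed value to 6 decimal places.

-0.507093

j₁+j₂−J=1  J+j₁−j₂=1  J−j₁+j₂=4  j₁+j₂+J+1=7
(j₁±m₁, j₂±m₂, J±M) = (1,1,4,1,4,1)
P² = 576/35
sum k=0..1:
  [0] +1/24 = 1/24
  [1] −1/6 = -1/6
S = -1/8
C² = P²·S² = 9/35 ; C = -0.507093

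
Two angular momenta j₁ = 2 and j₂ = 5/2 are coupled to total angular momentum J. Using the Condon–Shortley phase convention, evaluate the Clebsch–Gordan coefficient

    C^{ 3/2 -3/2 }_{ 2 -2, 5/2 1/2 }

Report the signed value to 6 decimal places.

triangle: 3!*1!*2!/7! = 12/5040
(j±m)!: 0!*4!*3!*2!*0!*3! = 1728
prefactor² = (2J+1)*Δ*N² = 576/35
  k=3: −1/(3!*0!*1!*0!*0!*2!) = -1/12
Σ = -1/12  ⇒  CG² = 576/35*(-1/12)² = 4/35
CG = −√(4/35) = -0.338062

-0.338062  (= −√(4/35))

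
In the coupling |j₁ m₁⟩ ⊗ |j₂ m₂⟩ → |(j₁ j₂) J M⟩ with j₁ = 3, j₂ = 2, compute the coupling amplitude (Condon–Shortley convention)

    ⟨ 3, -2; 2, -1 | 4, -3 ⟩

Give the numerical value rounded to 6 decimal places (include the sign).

√[9·1!5!3!/10! · 1!5!1!3!1!7!] = √(6480)
  +(−1)^0/∏(0,1,5,1,0,2)! = 1/240  (running 1/240)
  +(−1)^1/∏(1,0,4,0,1,3)! = -1/144  (running -1/360)
⟨..|..⟩ = √(6480)·(-1/360) = -0.223607

-0.223607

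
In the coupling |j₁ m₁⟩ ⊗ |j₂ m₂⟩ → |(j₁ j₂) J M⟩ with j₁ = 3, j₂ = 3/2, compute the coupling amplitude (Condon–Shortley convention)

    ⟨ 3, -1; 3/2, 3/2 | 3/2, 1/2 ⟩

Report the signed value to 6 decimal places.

√[4·3!3!0!/7! · 2!4!3!0!2!1!] = √(576/35)
  +(−1)^3/∏(3,0,1,0,2,0)! = -1/12  (running -1/12)
⟨..|..⟩ = √(576/35)·(-1/12) = -0.338062

−√(4/35) ≈ -0.338062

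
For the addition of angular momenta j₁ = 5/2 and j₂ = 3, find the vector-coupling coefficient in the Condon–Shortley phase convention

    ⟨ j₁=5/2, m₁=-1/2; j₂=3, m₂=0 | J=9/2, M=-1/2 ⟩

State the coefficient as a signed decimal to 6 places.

-0.208063  (= −√(10/231))

triangle: 1!·4!·5!/11! = 2880/39916800
(j±m)!: 2!·3!·3!·3!·4!·5! = 1244160
prefactor² = (2J+1)·Δ·N² = 69120/77
  k=0: +1/(0!·1!·3!·3!·1!·2!) = 1/72
  k=1: −1/(1!·0!·2!·2!·2!·3!) = -1/48
Σ = -1/144  ⇒  CG² = 69120/77·(-1/144)² = 10/231
CG = −√(10/231) = -0.208063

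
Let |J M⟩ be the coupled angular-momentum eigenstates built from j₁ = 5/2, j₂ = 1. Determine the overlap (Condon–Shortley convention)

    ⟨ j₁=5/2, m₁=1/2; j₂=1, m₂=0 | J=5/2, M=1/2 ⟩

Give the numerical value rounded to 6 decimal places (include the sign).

triangle: 1!·4!·1!/7! = 24/5040
(j±m)!: 3!·2!·1!·1!·3!·2! = 144
prefactor² = (2J+1)·Δ·N² = 144/35
  k=0: +1/(0!·1!·2!·1!·2!·0!) = 1/4
  k=1: −1/(1!·0!·1!·0!·3!·1!) = -1/6
Σ = 1/12  ⇒  CG² = 144/35·1/12² = 1/35
CG = +√(1/35) = +0.169031

+√(1/35) = +0.169031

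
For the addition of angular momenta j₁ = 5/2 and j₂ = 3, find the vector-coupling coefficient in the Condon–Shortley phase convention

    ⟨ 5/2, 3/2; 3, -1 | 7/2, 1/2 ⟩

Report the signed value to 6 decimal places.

√[8·2!3!4!/10! · 4!1!2!4!4!3!] = √(18432/175)
  +(−1)^0/∏(0,2,1,2,2,2)! = 1/16  (running 1/16)
  +(−1)^1/∏(1,1,0,1,3,3)! = -1/36  (running 5/144)
⟨..|..⟩ = √(18432/175)·(5/144) = +0.356348

+√(8/63) = +0.356348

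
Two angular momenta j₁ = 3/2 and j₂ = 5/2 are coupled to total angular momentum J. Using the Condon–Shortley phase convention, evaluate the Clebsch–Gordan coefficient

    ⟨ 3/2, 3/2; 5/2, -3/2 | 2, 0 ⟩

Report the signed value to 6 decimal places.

triangle: 2!×1!×3!/7! = 12/5040
(j±m)!: 3!×0!×1!×4!×2!×2! = 576
prefactor² = (2J+1)×Δ×N² = 48/7
  k=0: +1/(0!×2!×0!×1!×1!×2!) = 1/4
Σ = 1/4  ⇒  CG² = 48/7×1/4² = 3/7
CG = +√(3/7) = +0.654654

+√(3/7) ≈ +0.654654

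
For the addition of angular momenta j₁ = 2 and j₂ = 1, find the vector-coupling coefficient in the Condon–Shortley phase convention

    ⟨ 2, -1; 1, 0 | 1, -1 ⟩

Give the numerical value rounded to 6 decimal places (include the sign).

−√(3/10) = -0.547723

triangle: 2!·2!·0!/5! = 4/120
(j±m)!: 1!·3!·1!·1!·0!·2! = 12
prefactor² = (2J+1)·Δ·N² = 6/5
  k=1: −1/(1!·1!·2!·0!·0!·0!) = -1/2
Σ = -1/2  ⇒  CG² = 6/5·(-1/2)² = 3/10
CG = −√(3/10) = -0.547723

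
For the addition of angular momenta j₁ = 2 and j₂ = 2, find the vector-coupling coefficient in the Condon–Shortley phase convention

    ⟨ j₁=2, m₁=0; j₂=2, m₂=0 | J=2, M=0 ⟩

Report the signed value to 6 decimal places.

triangle: 2!·2!·2!/7! = 8/5040
(j±m)!: 2!·2!·2!·2!·2!·2! = 64
prefactor² = (2J+1)·Δ·N² = 32/63
  k=0: +1/(0!·2!·2!·2!·0!·0!) = 1/8
  k=1: −1/(1!·1!·1!·1!·1!·1!) = -1
  k=2: +1/(2!·0!·0!·0!·2!·2!) = 1/8
Σ = -3/4  ⇒  CG² = 32/63·(-3/4)² = 2/7
CG = −√(2/7) = -0.534522

-0.534522  (= −√(2/7))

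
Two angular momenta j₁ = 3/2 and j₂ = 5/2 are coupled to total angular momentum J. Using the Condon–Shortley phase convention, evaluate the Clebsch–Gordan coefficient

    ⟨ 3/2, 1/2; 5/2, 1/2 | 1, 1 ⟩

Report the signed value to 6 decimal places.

triangle: 3!×0!×2!/6! = 12/720
(j±m)!: 2!×1!×3!×2!×2!×0! = 48
prefactor² = (2J+1)×Δ×N² = 12/5
  k=1: −1/(1!×2!×0!×2!×0!×0!) = -1/4
Σ = -1/4  ⇒  CG² = 12/5×(-1/4)² = 3/20
CG = −√(3/20) = -0.387298

-0.387298  (= −√(3/20))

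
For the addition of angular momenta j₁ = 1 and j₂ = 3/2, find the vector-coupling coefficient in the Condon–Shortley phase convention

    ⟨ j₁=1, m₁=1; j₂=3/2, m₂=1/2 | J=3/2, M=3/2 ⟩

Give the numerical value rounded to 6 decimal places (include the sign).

+0.632456

j₁+j₂−J=1  J+j₁−j₂=1  J−j₁+j₂=2  j₁+j₂+J+1=5
(j₁±m₁, j₂±m₂, J±M) = (2,0,2,1,3,0)
P² = 8/5
sum k=0..0:
  [0] +1/2 = 1/2
S = 1/2
C² = P²·S² = 2/5 ; C = +0.632456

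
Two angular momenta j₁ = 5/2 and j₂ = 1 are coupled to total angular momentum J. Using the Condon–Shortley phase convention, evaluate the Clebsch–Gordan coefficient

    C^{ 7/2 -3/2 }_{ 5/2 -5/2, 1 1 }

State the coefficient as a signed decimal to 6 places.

√[8·0!5!2!/8! · 0!5!2!0!2!5!] = √(19200/7)
  +(−1)^0/∏(0,0,5,2,0,0)! = 1/240  (running 1/240)
⟨..|..⟩ = √(19200/7)·(1/240) = +0.218218

+√(1/21) ≈ +0.218218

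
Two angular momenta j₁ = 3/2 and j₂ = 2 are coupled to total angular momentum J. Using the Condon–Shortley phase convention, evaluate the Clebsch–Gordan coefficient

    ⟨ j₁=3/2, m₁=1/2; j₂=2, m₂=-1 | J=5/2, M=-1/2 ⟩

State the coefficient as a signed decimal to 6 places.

+0.597614

√[6·1!2!3!/7! · 2!1!1!3!2!3!] = √(72/35)
  +(−1)^0/∏(0,1,1,1,1,2)! = 1/2  (running 1/2)
  +(−1)^1/∏(1,0,0,0,2,3)! = -1/12  (running 5/12)
⟨..|..⟩ = √(72/35)·(5/12) = +0.597614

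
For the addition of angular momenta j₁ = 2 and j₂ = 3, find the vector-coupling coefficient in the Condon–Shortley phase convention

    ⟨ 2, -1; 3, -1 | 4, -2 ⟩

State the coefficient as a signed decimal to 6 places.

-0.188982  (= −√(1/28))

√[9·1!3!5!/10! · 1!3!2!4!2!6!] = √(5184/7)
  +(−1)^0/∏(0,1,3,2,0,3)! = 1/72  (running 1/72)
  +(−1)^1/∏(1,0,2,1,1,4)! = -1/48  (running -1/144)
⟨..|..⟩ = √(5184/7)·(-1/144) = -0.188982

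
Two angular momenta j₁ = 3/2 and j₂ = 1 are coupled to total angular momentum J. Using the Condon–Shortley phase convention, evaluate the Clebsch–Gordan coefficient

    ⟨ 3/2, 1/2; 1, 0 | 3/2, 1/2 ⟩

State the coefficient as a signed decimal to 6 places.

j₁+j₂−J=1  J+j₁−j₂=2  J−j₁+j₂=1  j₁+j₂+J+1=5
(j₁±m₁, j₂±m₂, J±M) = (2,1,1,1,2,1)
P² = 4/15
sum k=0..1:
  [0] +1/1 = 1
  [1] −1/2 = -1/2
S = 1/2
C² = P²·S² = 1/15 ; C = +0.258199

+√(1/15) ≈ +0.258199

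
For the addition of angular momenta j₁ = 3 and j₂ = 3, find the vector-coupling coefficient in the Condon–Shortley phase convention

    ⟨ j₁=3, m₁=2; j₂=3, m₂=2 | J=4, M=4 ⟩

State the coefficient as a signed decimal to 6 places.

j₁+j₂−J=2  J+j₁−j₂=4  J−j₁+j₂=4  j₁+j₂+J+1=11
(j₁±m₁, j₂±m₂, J±M) = (5,1,5,1,8,0)
P² = 1658880/11
sum k=1..1:
  [1] −1/576 = -1/576
S = -1/576
C² = P²·S² = 5/11 ; C = -0.674200

−√(5/11) ≈ -0.674200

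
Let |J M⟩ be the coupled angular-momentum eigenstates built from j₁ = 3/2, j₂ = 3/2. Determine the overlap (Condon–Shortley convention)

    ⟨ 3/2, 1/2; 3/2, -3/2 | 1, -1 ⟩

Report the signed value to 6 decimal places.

+0.547723

triangle: 2!×1!×1!/5! = 2/120
(j±m)!: 2!×1!×0!×3!×0!×2! = 24
prefactor² = (2J+1)×Δ×N² = 6/5
  k=0: +1/(0!×2!×1!×0!×0!×1!) = 1/2
Σ = 1/2  ⇒  CG² = 6/5×1/2² = 3/10
CG = +√(3/10) = +0.547723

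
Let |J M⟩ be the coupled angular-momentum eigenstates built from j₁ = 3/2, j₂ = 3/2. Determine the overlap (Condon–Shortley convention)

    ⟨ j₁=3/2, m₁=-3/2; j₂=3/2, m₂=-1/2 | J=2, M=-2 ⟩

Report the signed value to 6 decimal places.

triangle: 1!*2!*2!/6! = 4/720
(j±m)!: 0!*3!*1!*2!*0!*4! = 288
prefactor² = (2J+1)*Δ*N² = 8
  k=1: −1/(1!*0!*2!*0!*0!*2!) = -1/4
Σ = -1/4  ⇒  CG² = 8*(-1/4)² = 1/2
CG = −√(1/2) = -0.707107

-0.707107  (= −√(1/2))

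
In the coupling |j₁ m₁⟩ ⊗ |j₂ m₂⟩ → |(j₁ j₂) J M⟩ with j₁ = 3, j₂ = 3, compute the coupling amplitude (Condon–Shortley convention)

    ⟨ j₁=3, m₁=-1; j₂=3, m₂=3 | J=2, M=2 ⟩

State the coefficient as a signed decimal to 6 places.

+0.345033

√[5·4!2!2!/9! · 2!4!6!0!4!0!] = √(7680/7)
  +(−1)^4/∏(4,0,0,2,2,0)! = 1/96  (running 1/96)
⟨..|..⟩ = √(7680/7)·(1/96) = +0.345033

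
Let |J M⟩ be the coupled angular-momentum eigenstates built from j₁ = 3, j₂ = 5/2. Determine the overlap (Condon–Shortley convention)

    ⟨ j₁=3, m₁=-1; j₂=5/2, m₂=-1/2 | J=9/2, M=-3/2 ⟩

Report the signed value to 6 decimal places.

−√(5/231) ≈ -0.147122

j₁+j₂−J=1  J+j₁−j₂=5  J−j₁+j₂=4  j₁+j₂+J+1=11
(j₁±m₁, j₂±m₂, J±M) = (2,4,2,3,3,6)
P² = 138240/77
sum k=0..1:
  [0] +1/96 = 1/96
  [1] −1/72 = -1/72
S = -1/288
C² = P²·S² = 5/231 ; C = -0.147122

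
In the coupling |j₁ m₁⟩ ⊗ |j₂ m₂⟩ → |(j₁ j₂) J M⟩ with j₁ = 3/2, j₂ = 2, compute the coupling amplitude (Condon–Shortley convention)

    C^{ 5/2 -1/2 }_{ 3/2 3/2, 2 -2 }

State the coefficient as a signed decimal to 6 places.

+√(6/35) ≈ +0.414039

j₁+j₂−J=1  J+j₁−j₂=2  J−j₁+j₂=3  j₁+j₂+J+1=7
(j₁±m₁, j₂±m₂, J±M) = (3,0,0,4,2,3)
P² = 864/35
sum k=0..0:
  [0] +1/12 = 1/12
S = 1/12
C² = P²·S² = 6/35 ; C = +0.414039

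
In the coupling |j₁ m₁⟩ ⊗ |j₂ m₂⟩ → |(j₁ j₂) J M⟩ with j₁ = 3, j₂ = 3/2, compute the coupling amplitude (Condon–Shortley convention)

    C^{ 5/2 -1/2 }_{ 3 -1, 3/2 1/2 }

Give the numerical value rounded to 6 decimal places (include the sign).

√[6·2!4!1!/8! · 2!4!2!1!2!3!] = √(288/35)
  +(−1)^1/∏(1,1,3,1,1,0)! = -1/6  (running -1/6)
  +(−1)^2/∏(2,0,2,0,2,1)! = 1/8  (running -1/24)
⟨..|..⟩ = √(288/35)·(-1/24) = -0.119523

−√(1/70) = -0.119523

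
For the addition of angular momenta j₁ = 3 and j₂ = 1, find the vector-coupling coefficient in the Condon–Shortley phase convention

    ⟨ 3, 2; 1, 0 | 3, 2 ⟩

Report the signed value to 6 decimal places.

√[7·1!5!1!/8! · 5!1!1!1!5!1!] = √(300)
  +(−1)^0/∏(0,1,1,1,4,0)! = 1/24  (running 1/24)
  +(−1)^1/∏(1,0,0,0,5,1)! = -1/120  (running 1/30)
⟨..|..⟩ = √(300)·(1/30) = +0.577350

+0.577350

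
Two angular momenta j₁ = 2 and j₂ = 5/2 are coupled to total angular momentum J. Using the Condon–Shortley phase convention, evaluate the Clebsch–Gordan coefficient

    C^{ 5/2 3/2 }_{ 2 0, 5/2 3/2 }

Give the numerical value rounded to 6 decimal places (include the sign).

−√(1/70) = -0.119523

triangle: 2!*2!*3!/8! = 24/40320
(j±m)!: 2!*2!*4!*1!*4!*1! = 2304
prefactor² = (2J+1)*Δ*N² = 288/35
  k=1: −1/(1!*1!*1!*3!*1!*0!) = -1/6
  k=2: +1/(2!*0!*0!*2!*2!*1!) = 1/8
Σ = -1/24  ⇒  CG² = 288/35*(-1/24)² = 1/70
CG = −√(1/70) = -0.119523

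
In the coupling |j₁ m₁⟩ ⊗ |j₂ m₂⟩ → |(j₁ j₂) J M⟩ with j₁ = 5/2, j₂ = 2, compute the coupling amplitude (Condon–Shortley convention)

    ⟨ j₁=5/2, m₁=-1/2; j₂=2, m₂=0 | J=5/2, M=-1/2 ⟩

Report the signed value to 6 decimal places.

j₁+j₂−J=2  J+j₁−j₂=3  J−j₁+j₂=2  j₁+j₂+J+1=8
(j₁±m₁, j₂±m₂, J±M) = (2,3,2,2,2,3)
P² = 72/35
sum k=0..2:
  [0] +1/24 = 1/24
  [1] −1/2 = -1/2
  [2] +1/8 = 1/8
S = -1/3
C² = P²·S² = 8/35 ; C = -0.478091

-0.478091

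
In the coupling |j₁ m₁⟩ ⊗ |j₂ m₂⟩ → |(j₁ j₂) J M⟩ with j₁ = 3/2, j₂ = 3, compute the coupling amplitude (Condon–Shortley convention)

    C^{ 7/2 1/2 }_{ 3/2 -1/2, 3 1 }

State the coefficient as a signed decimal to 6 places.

-0.534522

triangle: 1!×2!×5!/9! = 240/362880
(j±m)!: 1!×2!×4!×2!×4!×3! = 13824
prefactor² = (2J+1)×Δ×N² = 512/7
  k=0: +1/(0!×1!×2!×4!×0!×1!) = 1/48
  k=1: −1/(1!×0!×1!×3!×1!×2!) = -1/12
Σ = -1/16  ⇒  CG² = 512/7×(-1/16)² = 2/7
CG = −√(2/7) = -0.534522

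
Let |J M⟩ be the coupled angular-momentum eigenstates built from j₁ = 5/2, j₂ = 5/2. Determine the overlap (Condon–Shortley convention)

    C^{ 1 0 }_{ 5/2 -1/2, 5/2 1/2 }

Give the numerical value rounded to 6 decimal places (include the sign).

+0.119523  (= +√(1/70))

√[3·4!1!1!/7! · 2!3!3!2!1!1!] = √(72/35)
  +(−1)^2/∏(2,2,1,1,0,0)! = 1/4  (running 1/4)
  +(−1)^3/∏(3,1,0,0,1,1)! = -1/6  (running 1/12)
⟨..|..⟩ = √(72/35)·(1/12) = +0.119523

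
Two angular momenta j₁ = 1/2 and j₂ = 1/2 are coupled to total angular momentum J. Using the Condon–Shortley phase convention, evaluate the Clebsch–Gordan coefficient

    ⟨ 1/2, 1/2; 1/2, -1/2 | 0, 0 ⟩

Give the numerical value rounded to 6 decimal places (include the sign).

+√(1/2) ≈ +0.707107

j₁+j₂−J=1  J+j₁−j₂=0  J−j₁+j₂=0  j₁+j₂+J+1=2
(j₁±m₁, j₂±m₂, J±M) = (1,0,0,1,0,0)
P² = 1/2
sum k=0..0:
  [0] +1/1 = 1
S = 1
C² = P²·S² = 1/2 ; C = +0.707107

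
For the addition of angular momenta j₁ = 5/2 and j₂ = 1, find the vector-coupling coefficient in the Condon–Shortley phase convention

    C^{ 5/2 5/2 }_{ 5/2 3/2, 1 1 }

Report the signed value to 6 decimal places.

triangle: 1!×4!×1!/7! = 24/5040
(j±m)!: 4!×1!×2!×0!×5!×0! = 5760
prefactor² = (2J+1)×Δ×N² = 1152/7
  k=1: −1/(1!×0!×0!×1!×4!×0!) = -1/24
Σ = -1/24  ⇒  CG² = 1152/7×(-1/24)² = 2/7
CG = −√(2/7) = -0.534522

-0.534522  (= −√(2/7))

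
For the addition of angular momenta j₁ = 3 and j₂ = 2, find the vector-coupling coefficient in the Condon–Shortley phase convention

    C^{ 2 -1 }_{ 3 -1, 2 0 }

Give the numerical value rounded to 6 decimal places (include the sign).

+0.377964

√[5·3!3!1!/8! · 2!4!2!2!1!3!] = √(36/7)
  +(−1)^1/∏(1,2,3,1,0,0)! = -1/12  (running -1/12)
  +(−1)^2/∏(2,1,2,0,1,1)! = 1/4  (running 1/6)
⟨..|..⟩ = √(36/7)·(1/6) = +0.377964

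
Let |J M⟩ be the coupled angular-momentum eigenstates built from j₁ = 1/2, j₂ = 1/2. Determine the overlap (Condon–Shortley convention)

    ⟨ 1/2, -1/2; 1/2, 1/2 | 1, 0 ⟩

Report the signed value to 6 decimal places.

j₁+j₂−J=0  J+j₁−j₂=1  J−j₁+j₂=1  j₁+j₂+J+1=3
(j₁±m₁, j₂±m₂, J±M) = (0,1,1,0,1,1)
P² = 1/2
sum k=0..0:
  [0] +1/1 = 1
S = 1
C² = P²·S² = 1/2 ; C = +0.707107

+√(1/2) ≈ +0.707107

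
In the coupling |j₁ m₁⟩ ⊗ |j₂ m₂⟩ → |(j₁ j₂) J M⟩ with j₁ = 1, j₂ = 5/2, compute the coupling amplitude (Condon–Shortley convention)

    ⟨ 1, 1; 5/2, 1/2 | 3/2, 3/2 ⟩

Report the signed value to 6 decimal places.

+√(1/15) = +0.258199

√[4·2!0!3!/6! · 2!0!3!2!3!0!] = √(48/5)
  +(−1)^0/∏(0,2,0,3,0,0)! = 1/12  (running 1/12)
⟨..|..⟩ = √(48/5)·(1/12) = +0.258199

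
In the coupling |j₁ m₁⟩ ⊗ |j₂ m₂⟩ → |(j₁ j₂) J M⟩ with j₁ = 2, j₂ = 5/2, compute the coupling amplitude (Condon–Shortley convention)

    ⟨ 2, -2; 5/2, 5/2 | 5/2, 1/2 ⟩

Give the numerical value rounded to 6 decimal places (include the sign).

√[6·2!2!3!/8! · 0!4!5!0!3!2!] = √(864/7)
  +(−1)^2/∏(2,0,2,3,0,0)! = 1/24  (running 1/24)
⟨..|..⟩ = √(864/7)·(1/24) = +0.462910

+√(3/14) ≈ +0.462910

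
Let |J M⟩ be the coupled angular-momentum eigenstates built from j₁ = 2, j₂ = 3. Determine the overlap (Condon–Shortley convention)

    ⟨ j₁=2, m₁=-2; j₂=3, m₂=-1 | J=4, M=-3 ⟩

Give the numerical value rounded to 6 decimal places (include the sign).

√[9·1!3!5!/10! · 0!4!2!4!1!7!] = √(10368)
  +(−1)^1/∏(1,0,3,1,0,4)! = -1/144  (running -1/144)
⟨..|..⟩ = √(10368)·(-1/144) = -0.707107

-0.707107  (= −√(1/2))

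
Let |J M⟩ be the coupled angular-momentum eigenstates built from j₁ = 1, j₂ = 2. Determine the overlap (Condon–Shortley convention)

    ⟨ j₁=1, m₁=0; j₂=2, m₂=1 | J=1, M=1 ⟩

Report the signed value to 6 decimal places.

−√(3/10) = -0.547723

√[3·2!0!2!/5! · 1!1!3!1!2!0!] = √(6/5)
  +(−1)^1/∏(1,1,0,2,0,0)! = -1/2  (running -1/2)
⟨..|..⟩ = √(6/5)·(-1/2) = -0.547723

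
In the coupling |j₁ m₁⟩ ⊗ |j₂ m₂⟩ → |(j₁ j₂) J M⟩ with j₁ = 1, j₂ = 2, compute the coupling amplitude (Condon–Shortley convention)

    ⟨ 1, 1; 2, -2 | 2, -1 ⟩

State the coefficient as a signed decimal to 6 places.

j₁+j₂−J=1  J+j₁−j₂=1  J−j₁+j₂=3  j₁+j₂+J+1=6
(j₁±m₁, j₂±m₂, J±M) = (2,0,0,4,1,3)
P² = 12
sum k=0..0:
  [0] +1/6 = 1/6
S = 1/6
C² = P²·S² = 1/3 ; C = +0.577350

+0.577350  (= +√(1/3))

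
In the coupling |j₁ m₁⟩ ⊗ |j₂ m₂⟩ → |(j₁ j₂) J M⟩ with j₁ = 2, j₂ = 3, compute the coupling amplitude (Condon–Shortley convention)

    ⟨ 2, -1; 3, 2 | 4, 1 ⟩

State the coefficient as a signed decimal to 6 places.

-0.591608  (= −√(7/20))

j₁+j₂−J=1  J+j₁−j₂=3  J−j₁+j₂=5  j₁+j₂+J+1=10
(j₁±m₁, j₂±m₂, J±M) = (1,3,5,1,5,3)
P² = 6480/7
sum k=0..1:
  [0] +1/720 = 1/720
  [1] −1/48 = -1/48
S = -7/360
C² = P²·S² = 7/20 ; C = -0.591608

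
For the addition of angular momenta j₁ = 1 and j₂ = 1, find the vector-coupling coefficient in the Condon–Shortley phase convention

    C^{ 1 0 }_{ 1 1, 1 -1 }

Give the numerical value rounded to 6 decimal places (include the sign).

triangle: 1!×1!×1!/4! = 1/24
(j±m)!: 2!×0!×0!×2!×1!×1! = 4
prefactor² = (2J+1)×Δ×N² = 1/2
  k=0: +1/(0!×1!×0!×0!×1!×1!) = 1
Σ = 1  ⇒  CG² = 1/2×1² = 1/2
CG = +√(1/2) = +0.707107

+√(1/2) ≈ +0.707107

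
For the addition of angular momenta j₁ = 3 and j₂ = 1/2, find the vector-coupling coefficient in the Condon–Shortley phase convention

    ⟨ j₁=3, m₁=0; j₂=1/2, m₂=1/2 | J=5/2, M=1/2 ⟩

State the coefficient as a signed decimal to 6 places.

√[6·1!5!0!/7! · 3!3!1!0!3!2!] = √(432/7)
  +(−1)^1/∏(1,0,2,0,3,0)! = -1/12  (running -1/12)
⟨..|..⟩ = √(432/7)·(-1/12) = -0.654654

−√(3/7) ≈ -0.654654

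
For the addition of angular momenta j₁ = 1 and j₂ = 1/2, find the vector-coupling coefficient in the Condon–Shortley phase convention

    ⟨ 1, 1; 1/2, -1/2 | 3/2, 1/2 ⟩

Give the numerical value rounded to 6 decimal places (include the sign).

√[4·0!2!1!/4! · 2!0!0!1!2!1!] = √(4/3)
  +(−1)^0/∏(0,0,0,0,2,1)! = 1/2  (running 1/2)
⟨..|..⟩ = √(4/3)·(1/2) = +0.577350

+√(1/3) ≈ +0.577350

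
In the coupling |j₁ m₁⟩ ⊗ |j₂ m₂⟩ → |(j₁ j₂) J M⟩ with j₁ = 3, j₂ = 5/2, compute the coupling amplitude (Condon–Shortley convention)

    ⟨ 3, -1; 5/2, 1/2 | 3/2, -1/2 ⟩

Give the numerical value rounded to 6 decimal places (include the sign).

√[4·4!2!1!/8! · 2!4!3!2!1!2!] = √(192/35)
  +(−1)^2/∏(2,2,2,1,0,0)! = 1/8  (running 1/8)
  +(−1)^3/∏(3,1,1,0,1,1)! = -1/6  (running -1/24)
⟨..|..⟩ = √(192/35)·(-1/24) = -0.097590

-0.097590  (= −√(1/105))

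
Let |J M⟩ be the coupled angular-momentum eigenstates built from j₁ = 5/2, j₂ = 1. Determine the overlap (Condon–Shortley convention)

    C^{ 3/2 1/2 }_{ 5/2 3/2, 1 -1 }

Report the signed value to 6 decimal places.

√[4·2!3!0!/6! · 4!1!0!2!2!1!] = √(32/5)
  +(−1)^0/∏(0,2,1,0,2,0)! = 1/4  (running 1/4)
⟨..|..⟩ = √(32/5)·(1/4) = +0.632456

+√(2/5) = +0.632456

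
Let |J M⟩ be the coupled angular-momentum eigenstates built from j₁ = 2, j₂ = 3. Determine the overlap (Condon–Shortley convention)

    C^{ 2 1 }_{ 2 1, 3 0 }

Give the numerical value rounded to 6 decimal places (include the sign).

j₁+j₂−J=3  J+j₁−j₂=1  J−j₁+j₂=3  j₁+j₂+J+1=8
(j₁±m₁, j₂±m₂, J±M) = (3,1,3,3,3,1)
P² = 81/14
sum k=0..1:
  [0] +1/36 = 1/36
  [1] −1/4 = -1/4
S = -2/9
C² = P²·S² = 2/7 ; C = -0.534522

−√(2/7) = -0.534522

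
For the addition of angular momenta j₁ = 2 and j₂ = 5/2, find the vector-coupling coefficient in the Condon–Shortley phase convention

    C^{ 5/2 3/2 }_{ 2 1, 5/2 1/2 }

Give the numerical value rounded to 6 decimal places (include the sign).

√[6·2!2!3!/8! · 3!1!3!2!4!1!] = √(216/35)
  +(−1)^0/∏(0,2,1,3,1,0)! = 1/12  (running 1/12)
  +(−1)^1/∏(1,1,0,2,2,1)! = -1/4  (running -1/6)
⟨..|..⟩ = √(216/35)·(-1/6) = -0.414039

-0.414039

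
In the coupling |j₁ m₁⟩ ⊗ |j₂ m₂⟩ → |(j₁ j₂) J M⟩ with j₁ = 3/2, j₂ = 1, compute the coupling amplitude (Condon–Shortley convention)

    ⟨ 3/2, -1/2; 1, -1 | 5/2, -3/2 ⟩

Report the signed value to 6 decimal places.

+0.774597  (= +√(3/5))

triangle: 0!×3!×2!/6! = 12/720
(j±m)!: 1!×2!×0!×2!×1!×4! = 96
prefactor² = (2J+1)×Δ×N² = 48/5
  k=0: +1/(0!×0!×2!×0!×1!×2!) = 1/4
Σ = 1/4  ⇒  CG² = 48/5×1/4² = 3/5
CG = +√(3/5) = +0.774597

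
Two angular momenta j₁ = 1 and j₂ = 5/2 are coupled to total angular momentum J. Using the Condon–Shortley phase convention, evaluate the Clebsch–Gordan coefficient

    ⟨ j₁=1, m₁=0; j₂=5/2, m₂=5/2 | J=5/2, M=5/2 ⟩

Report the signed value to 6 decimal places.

j₁+j₂−J=1  J+j₁−j₂=1  J−j₁+j₂=4  j₁+j₂+J+1=7
(j₁±m₁, j₂±m₂, J±M) = (1,1,5,0,5,0)
P² = 2880/7
sum k=1..1:
  [1] −1/24 = -1/24
S = -1/24
C² = P²·S² = 5/7 ; C = -0.845154

−√(5/7) = -0.845154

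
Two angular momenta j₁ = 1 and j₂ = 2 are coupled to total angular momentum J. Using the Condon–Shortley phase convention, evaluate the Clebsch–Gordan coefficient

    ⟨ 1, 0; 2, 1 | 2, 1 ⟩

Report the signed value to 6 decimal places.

√[5·1!1!3!/6! · 1!1!3!1!3!1!] = √(3/2)
  +(−1)^0/∏(0,1,1,3,0,0)! = 1/6  (running 1/6)
  +(−1)^1/∏(1,0,0,2,1,1)! = -1/2  (running -1/3)
⟨..|..⟩ = √(3/2)·(-1/3) = -0.408248

-0.408248  (= −√(1/6))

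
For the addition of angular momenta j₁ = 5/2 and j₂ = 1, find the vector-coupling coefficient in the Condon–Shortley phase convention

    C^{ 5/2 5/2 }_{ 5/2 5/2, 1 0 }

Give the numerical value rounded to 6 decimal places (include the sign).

+0.845154  (= +√(5/7))

triangle: 1!·4!·1!/7! = 24/5040
(j±m)!: 5!·0!·1!·1!·5!·0! = 14400
prefactor² = (2J+1)·Δ·N² = 2880/7
  k=0: +1/(0!·1!·0!·1!·4!·0!) = 1/24
Σ = 1/24  ⇒  CG² = 2880/7·1/24² = 5/7
CG = +√(5/7) = +0.845154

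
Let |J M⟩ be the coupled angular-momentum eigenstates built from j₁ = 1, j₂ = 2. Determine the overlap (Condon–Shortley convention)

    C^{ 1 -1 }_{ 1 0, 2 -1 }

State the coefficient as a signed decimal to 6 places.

−√(3/10) = -0.547723

√[3·2!0!2!/5! · 1!1!1!3!0!2!] = √(6/5)
  +(−1)^1/∏(1,1,0,0,0,2)! = -1/2  (running -1/2)
⟨..|..⟩ = √(6/5)·(-1/2) = -0.547723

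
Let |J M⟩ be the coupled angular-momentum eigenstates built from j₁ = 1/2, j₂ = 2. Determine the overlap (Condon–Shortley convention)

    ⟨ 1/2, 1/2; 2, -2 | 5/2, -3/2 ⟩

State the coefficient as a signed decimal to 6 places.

triangle: 0!×1!×4!/6! = 24/720
(j±m)!: 1!×0!×0!×4!×1!×4! = 576
prefactor² = (2J+1)×Δ×N² = 576/5
  k=0: +1/(0!×0!×0!×0!×1!×4!) = 1/24
Σ = 1/24  ⇒  CG² = 576/5×1/24² = 1/5
CG = +√(1/5) = +0.447214

+√(1/5) = +0.447214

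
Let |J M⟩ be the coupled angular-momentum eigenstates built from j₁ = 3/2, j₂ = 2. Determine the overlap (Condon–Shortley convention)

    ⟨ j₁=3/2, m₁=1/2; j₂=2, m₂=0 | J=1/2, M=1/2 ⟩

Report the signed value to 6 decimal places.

-0.447214  (= −√(1/5))

√[2·3!0!1!/5! · 2!1!2!2!1!0!] = √(4/5)
  +(−1)^1/∏(1,2,0,1,0,0)! = -1/2  (running -1/2)
⟨..|..⟩ = √(4/5)·(-1/2) = -0.447214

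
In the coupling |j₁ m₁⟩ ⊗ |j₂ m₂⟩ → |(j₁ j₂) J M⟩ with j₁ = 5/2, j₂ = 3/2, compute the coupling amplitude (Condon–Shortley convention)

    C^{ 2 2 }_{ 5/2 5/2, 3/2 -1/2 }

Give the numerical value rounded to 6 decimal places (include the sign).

+√(10/21) = +0.690066

triangle: 2!×3!×1!/7! = 12/5040
(j±m)!: 5!×0!×1!×2!×4!×0! = 5760
prefactor² = (2J+1)×Δ×N² = 480/7
  k=0: +1/(0!×2!×0!×1!×3!×0!) = 1/12
Σ = 1/12  ⇒  CG² = 480/7×1/12² = 10/21
CG = +√(10/21) = +0.690066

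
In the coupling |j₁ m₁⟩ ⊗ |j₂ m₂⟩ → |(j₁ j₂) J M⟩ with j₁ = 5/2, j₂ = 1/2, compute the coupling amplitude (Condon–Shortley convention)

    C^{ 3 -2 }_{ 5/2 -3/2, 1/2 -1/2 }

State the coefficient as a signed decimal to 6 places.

+√(5/6) ≈ +0.912871

j₁+j₂−J=0  J+j₁−j₂=5  J−j₁+j₂=1  j₁+j₂+J+1=7
(j₁±m₁, j₂±m₂, J±M) = (1,4,0,1,1,5)
P² = 480
sum k=0..0:
  [0] +1/24 = 1/24
S = 1/24
C² = P²·S² = 5/6 ; C = +0.912871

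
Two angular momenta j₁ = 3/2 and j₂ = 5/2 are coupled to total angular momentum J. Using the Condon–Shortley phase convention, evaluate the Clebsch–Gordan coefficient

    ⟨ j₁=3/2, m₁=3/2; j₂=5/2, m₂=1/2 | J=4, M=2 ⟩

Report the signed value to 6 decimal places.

+√(5/14) = +0.597614

√[9·0!3!5!/9! · 3!0!3!2!6!2!] = √(12960/7)
  +(−1)^0/∏(0,0,0,3,3,2)! = 1/72  (running 1/72)
⟨..|..⟩ = √(12960/7)·(1/72) = +0.597614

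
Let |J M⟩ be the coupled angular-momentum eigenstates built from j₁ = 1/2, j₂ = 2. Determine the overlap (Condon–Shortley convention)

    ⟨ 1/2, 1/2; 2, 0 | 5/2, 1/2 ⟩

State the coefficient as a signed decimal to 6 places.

+√(3/5) ≈ +0.774597

√[6·0!1!4!/6! · 1!0!2!2!3!2!] = √(48/5)
  +(−1)^0/∏(0,0,0,2,1,2)! = 1/4  (running 1/4)
⟨..|..⟩ = √(48/5)·(1/4) = +0.774597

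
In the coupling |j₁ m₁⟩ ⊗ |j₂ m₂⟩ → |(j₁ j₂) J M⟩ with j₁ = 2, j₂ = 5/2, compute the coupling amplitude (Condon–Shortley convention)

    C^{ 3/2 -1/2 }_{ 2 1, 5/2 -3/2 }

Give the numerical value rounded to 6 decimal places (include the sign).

√[4·3!1!2!/7! · 3!1!1!4!1!2!] = √(96/35)
  +(−1)^0/∏(0,3,1,1,0,1)! = 1/6  (running 1/6)
  +(−1)^1/∏(1,2,0,0,1,2)! = -1/4  (running -1/12)
⟨..|..⟩ = √(96/35)·(-1/12) = -0.138013

-0.138013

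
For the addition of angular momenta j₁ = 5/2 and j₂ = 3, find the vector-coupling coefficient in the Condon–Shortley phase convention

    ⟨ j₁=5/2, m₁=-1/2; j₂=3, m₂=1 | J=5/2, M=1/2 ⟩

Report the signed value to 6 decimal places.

+√(8/35) = +0.478091

√[6·3!2!3!/9! · 2!3!4!2!3!2!] = √(288/35)
  +(−1)^1/∏(1,2,2,3,0,0)! = -1/24  (running -1/24)
  +(−1)^2/∏(2,1,1,2,1,1)! = 1/4  (running 5/24)
  +(−1)^3/∏(3,0,0,1,2,2)! = -1/24  (running 1/6)
⟨..|..⟩ = √(288/35)·(1/6) = +0.478091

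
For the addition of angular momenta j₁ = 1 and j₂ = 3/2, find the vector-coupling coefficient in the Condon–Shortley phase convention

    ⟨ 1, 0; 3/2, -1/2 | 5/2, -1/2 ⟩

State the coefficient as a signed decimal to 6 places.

+√(3/5) = +0.774597

triangle: 0!×2!×3!/6! = 12/720
(j±m)!: 1!×1!×1!×2!×2!×3! = 24
prefactor² = (2J+1)×Δ×N² = 12/5
  k=0: +1/(0!×0!×1!×1!×1!×2!) = 1/2
Σ = 1/2  ⇒  CG² = 12/5×1/2² = 3/5
CG = +√(3/5) = +0.774597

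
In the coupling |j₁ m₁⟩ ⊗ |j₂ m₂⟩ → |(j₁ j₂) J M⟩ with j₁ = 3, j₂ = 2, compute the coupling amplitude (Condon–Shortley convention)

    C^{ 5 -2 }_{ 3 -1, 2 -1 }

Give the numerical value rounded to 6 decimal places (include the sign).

√[11·0!6!4!/11! · 2!4!1!3!3!7!] = √(41472)
  +(−1)^0/∏(0,0,4,1,2,3)! = 1/288  (running 1/288)
⟨..|..⟩ = √(41472)·(1/288) = +0.707107

+√(1/2) ≈ +0.707107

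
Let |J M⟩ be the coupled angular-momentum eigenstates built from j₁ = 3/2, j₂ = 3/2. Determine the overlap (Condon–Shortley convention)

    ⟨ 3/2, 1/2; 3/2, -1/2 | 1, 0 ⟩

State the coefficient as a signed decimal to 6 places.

−√(1/20) = -0.223607

j₁+j₂−J=2  J+j₁−j₂=1  J−j₁+j₂=1  j₁+j₂+J+1=5
(j₁±m₁, j₂±m₂, J±M) = (2,1,1,2,1,1)
P² = 1/5
sum k=0..1:
  [0] +1/2 = 1/2
  [1] −1/1 = -1
S = -1/2
C² = P²·S² = 1/20 ; C = -0.223607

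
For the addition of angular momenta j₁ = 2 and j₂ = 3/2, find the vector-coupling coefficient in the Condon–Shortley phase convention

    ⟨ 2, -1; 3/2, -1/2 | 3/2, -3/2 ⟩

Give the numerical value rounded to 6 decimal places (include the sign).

j₁+j₂−J=2  J+j₁−j₂=2  J−j₁+j₂=1  j₁+j₂+J+1=6
(j₁±m₁, j₂±m₂, J±M) = (1,3,1,2,0,3)
P² = 8/5
sum k=1..1:
  [1] −1/2 = -1/2
S = -1/2
C² = P²·S² = 2/5 ; C = -0.632456

-0.632456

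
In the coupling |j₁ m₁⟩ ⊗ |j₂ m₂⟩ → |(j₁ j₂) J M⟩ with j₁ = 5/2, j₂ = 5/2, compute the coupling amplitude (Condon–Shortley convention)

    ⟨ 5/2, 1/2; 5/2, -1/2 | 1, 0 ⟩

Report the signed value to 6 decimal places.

√[3·4!1!1!/7! · 3!2!2!3!1!1!] = √(72/35)
  +(−1)^1/∏(1,3,1,1,0,0)! = -1/6  (running -1/6)
  +(−1)^2/∏(2,2,0,0,1,1)! = 1/4  (running 1/12)
⟨..|..⟩ = √(72/35)·(1/12) = +0.119523

+0.119523  (= +√(1/70))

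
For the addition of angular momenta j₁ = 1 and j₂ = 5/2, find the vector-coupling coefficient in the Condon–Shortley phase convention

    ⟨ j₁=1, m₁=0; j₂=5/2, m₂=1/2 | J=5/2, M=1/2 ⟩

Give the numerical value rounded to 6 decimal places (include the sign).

triangle: 1!*1!*4!/7! = 24/5040
(j±m)!: 1!*1!*3!*2!*3!*2! = 144
prefactor² = (2J+1)*Δ*N² = 144/35
  k=0: +1/(0!*1!*1!*3!*0!*1!) = 1/6
  k=1: −1/(1!*0!*0!*2!*1!*2!) = -1/4
Σ = -1/12  ⇒  CG² = 144/35*(-1/12)² = 1/35
CG = −√(1/35) = -0.169031

-0.169031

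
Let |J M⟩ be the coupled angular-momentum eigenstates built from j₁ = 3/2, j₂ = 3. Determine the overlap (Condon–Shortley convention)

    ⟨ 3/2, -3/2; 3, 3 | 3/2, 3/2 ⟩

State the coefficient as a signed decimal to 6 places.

−√(4/7) = -0.755929

triangle: 3!×0!×3!/7! = 36/5040
(j±m)!: 0!×3!×6!×0!×3!×0! = 25920
prefactor² = (2J+1)×Δ×N² = 5184/7
  k=3: −1/(3!×0!×0!×3!×0!×0!) = -1/36
Σ = -1/36  ⇒  CG² = 5184/7×(-1/36)² = 4/7
CG = −√(4/7) = -0.755929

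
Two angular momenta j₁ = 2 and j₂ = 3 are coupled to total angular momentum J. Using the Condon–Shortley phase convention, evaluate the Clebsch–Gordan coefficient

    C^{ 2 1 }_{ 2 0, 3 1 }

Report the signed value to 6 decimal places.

√[5·3!1!3!/8! · 2!2!4!2!3!1!] = √(36/7)
  +(−1)^1/∏(1,2,1,3,0,0)! = -1/12  (running -1/12)
  +(−1)^2/∏(2,1,0,2,1,1)! = 1/4  (running 1/6)
⟨..|..⟩ = √(36/7)·(1/6) = +0.377964

+0.377964  (= +√(1/7))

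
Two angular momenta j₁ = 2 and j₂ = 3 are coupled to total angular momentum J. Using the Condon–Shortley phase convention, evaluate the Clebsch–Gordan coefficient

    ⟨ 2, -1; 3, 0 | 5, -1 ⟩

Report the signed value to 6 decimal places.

+√(8/21) = +0.617213

j₁+j₂−J=0  J+j₁−j₂=4  J−j₁+j₂=6  j₁+j₂+J+1=11
(j₁±m₁, j₂±m₂, J±M) = (1,3,3,3,4,6)
P² = 124416/7
sum k=0..0:
  [0] +1/216 = 1/216
S = 1/216
C² = P²·S² = 8/21 ; C = +0.617213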